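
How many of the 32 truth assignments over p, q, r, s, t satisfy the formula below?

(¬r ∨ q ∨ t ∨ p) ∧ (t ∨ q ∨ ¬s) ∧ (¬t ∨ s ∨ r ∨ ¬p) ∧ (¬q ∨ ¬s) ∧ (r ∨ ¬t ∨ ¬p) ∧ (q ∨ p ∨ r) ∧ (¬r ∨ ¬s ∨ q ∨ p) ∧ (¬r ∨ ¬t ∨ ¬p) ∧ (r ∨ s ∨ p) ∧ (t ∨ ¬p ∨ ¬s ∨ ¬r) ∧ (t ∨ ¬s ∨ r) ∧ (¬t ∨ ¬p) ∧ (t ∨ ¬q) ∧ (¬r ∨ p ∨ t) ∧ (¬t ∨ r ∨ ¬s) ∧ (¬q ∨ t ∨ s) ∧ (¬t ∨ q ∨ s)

There are 2^5 = 32 truth assignments over (p, q, r, s, t).
Split on q. With q = True, the clauses containing q are satisfied and ¬q drops from the rest; 1 of the 2^4 = 16 assignments to the other variables satisfy what remains.
With q = False, by the same count on the reduced clause set, 2 assignments work.
(One model: p=F, q=T, r=T, s=F, t=T.)
Total: 1 + 2 = 3.

3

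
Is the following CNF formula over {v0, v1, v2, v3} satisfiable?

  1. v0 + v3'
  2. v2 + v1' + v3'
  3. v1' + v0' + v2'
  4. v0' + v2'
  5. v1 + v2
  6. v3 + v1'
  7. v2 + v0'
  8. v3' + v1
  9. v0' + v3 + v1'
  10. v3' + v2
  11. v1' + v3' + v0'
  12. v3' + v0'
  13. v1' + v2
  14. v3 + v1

Branch on v0: set v0 = 1.
From the singleton clause (v2'), v2 = 0.
Now (v2) is unsatisfied and unit — conflict.
So v0 must be the other value — set v0 = 0.
From the singleton clause (v3'), v3 = 0.
From the singleton clause (v1'), v1 = 0.
Now (v1) is unsatisfied and unit — conflict.
Both values of v0 lead to a conflict.
No assignment satisfies every clause.

Unsatisfiable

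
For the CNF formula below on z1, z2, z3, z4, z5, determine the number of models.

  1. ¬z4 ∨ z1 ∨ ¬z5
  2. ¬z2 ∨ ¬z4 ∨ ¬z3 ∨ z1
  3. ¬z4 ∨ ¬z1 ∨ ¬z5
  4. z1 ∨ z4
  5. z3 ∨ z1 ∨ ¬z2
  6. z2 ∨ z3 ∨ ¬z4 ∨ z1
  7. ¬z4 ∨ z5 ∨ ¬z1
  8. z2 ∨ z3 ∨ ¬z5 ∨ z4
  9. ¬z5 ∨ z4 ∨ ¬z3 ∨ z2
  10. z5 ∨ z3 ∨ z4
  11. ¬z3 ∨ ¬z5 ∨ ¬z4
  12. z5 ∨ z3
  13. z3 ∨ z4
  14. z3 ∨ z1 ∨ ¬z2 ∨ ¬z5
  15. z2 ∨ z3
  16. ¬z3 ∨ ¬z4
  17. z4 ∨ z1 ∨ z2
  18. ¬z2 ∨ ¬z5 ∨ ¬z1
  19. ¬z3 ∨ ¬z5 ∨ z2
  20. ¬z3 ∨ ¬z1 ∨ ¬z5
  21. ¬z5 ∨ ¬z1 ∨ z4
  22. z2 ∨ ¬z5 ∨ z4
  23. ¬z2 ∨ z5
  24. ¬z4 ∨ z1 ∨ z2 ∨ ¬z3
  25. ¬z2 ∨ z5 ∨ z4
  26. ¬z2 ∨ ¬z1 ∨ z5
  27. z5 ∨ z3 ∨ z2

There are 2^5 = 32 truth assignments over (z1, z2, z3, z4, z5).
Split on z2. With z2 = True, the clauses containing z2 are satisfied and ¬z2 drops from the rest; 0 of the 2^4 = 16 assignments to the other variables satisfy what remains.
With z2 = False, by the same count on the reduced clause set, 1 assignment works.
Total: 0 + 1 = 1.

1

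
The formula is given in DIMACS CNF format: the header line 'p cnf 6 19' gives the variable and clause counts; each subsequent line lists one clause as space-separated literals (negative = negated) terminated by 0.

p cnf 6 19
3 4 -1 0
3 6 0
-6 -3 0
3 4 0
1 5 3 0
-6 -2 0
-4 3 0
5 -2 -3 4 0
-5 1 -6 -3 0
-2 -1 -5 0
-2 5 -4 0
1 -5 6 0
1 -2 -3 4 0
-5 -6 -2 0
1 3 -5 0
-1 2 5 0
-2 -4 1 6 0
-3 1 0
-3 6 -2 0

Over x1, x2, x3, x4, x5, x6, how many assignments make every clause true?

There are 2^6 = 64 truth assignments over (x1, x2, x3, x4, x5, x6).
Split on x1. With x1 = True, the clauses containing x1 are satisfied and ¬x1 drops from the rest; 2 of the 2^5 = 32 assignments to the other variables satisfy what remains.
With x1 = False, by the same count on the reduced clause set, 0 assignments work.
(One model: x1=T, x2=F, x3=T, x4=F, x5=T, x6=F.)
Total: 2 + 0 = 2.

2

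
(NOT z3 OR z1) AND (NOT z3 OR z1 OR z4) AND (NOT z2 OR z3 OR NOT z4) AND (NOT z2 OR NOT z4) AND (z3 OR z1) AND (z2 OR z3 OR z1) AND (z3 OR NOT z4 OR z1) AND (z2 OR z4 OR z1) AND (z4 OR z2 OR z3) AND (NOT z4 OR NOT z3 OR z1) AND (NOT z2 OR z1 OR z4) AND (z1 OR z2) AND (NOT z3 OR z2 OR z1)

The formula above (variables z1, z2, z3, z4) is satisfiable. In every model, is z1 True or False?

True

Suppose z1 = false.
Unit clause (NOT z3) forces z3 = false.
But (z3) is also a unit clause — contradiction.
So every satisfying assignment has z1 = True.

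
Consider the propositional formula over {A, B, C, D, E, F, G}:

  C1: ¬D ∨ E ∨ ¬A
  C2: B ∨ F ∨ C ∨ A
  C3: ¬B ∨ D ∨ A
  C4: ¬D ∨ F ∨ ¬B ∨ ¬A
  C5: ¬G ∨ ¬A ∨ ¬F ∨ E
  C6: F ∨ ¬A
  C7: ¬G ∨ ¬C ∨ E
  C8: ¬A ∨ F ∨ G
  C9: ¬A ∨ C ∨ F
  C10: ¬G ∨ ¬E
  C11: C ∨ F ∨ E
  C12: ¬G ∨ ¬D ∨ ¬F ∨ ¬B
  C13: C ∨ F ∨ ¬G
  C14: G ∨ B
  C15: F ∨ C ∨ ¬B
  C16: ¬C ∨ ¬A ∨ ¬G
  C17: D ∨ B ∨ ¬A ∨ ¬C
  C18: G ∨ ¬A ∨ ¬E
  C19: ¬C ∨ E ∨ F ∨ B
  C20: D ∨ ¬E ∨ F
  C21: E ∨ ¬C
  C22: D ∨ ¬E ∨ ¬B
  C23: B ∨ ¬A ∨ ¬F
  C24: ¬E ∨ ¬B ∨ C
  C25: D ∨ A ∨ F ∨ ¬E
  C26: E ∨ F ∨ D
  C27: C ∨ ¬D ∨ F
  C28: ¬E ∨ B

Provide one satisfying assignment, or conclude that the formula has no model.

A=False, B=True, C=True, D=True, E=True, F=False, G=False

Suppose F = False.
(¬A) alone gives A = False.
Suppose B = True.
(D) alone gives D = True.
(C) alone gives C = True.
(E) alone gives E = True.
(¬G) alone gives G = False.
Every clause now holds.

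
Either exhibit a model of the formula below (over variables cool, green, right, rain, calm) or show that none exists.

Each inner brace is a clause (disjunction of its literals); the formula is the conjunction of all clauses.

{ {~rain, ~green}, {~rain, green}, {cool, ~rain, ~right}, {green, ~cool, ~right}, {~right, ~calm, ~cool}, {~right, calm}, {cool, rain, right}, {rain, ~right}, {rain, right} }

UNSATISFIABLE

Branch on rain: set rain = 0.
The clause (~right) is unit, so right = 0.
But (right) is also a unit clause — contradiction.
So rain must be the other value — set rain = 1.
The clause (~green) is unit, so green = 0.
But (green) is also a unit clause — contradiction.
Neither rain = 1 nor rain = 0 works.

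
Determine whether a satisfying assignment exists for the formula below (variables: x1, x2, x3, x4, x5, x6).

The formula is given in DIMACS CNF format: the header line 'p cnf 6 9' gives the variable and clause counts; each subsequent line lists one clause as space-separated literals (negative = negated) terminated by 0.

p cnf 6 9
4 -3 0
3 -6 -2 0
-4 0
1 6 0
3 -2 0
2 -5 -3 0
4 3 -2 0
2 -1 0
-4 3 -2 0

Yes, satisfiable

(¬x4) alone gives x4 = False.
(¬x3) alone gives x3 = False.
(¬x2) alone gives x2 = False.
(¬x1) alone gives x1 = False.
(x6) alone gives x6 = True.
No clause remains; x5 is free.
A satisfying assignment: x1: False,  x2: False,  x3: False,  x4: False,  x5: True,  x6: True.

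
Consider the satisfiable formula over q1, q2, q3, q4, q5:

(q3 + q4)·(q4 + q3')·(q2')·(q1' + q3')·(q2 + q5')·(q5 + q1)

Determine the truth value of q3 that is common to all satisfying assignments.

False

Suppose q3 = 1.
The clause (q4) is unit, so q4 = 1.
The clause (q2') is unit, so q2 = 0.
The clause (q1') is unit, so q1 = 0.
The clause (q5') is unit, so q5 = 0.
But (q5) is also a unit clause — contradiction.
So every satisfying assignment has q3 = False.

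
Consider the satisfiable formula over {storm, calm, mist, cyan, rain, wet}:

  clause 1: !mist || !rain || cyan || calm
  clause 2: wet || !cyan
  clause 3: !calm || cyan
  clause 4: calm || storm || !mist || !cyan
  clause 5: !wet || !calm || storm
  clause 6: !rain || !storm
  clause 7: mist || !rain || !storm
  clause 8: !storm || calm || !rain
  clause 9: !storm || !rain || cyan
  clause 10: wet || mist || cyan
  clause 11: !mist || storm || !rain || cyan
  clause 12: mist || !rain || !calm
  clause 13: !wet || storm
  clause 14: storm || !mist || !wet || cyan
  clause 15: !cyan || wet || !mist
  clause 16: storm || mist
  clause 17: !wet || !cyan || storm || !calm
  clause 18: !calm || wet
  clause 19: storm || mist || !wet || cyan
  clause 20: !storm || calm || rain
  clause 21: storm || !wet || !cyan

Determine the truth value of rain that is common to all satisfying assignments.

False

Suppose rain = true.
Unit clause (!storm) forces storm = false.
Unit clause (!wet) forces wet = false.
Unit clause (!cyan) forces cyan = false.
Unit clause (!calm) forces calm = false.
Unit clause (!mist) forces mist = false.
That conflicts with the unit clause (mist).
So every satisfying assignment has rain = False.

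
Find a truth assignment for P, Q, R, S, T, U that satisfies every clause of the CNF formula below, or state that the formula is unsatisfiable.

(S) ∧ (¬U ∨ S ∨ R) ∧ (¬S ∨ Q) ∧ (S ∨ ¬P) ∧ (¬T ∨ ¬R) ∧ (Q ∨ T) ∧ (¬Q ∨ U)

P=True, Q=True, R=True, S=True, T=False, U=True

Unit clause (S) forces S = True.
Unit clause (Q) forces Q = True.
Unit clause (U) forces U = True.
Branch on T: set T = False.
No clause remains; P, R are free.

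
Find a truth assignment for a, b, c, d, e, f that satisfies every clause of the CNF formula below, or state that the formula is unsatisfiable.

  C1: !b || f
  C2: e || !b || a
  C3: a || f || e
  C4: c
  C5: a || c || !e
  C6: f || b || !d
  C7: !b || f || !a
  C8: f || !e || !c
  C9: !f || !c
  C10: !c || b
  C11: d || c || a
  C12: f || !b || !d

Unit clause (c) forces c = true.
Unit clause (!f) forces f = false.
Unit clause (!b) forces b = false.
Now (b) is unsatisfied and unit — conflict.

UNSATISFIABLE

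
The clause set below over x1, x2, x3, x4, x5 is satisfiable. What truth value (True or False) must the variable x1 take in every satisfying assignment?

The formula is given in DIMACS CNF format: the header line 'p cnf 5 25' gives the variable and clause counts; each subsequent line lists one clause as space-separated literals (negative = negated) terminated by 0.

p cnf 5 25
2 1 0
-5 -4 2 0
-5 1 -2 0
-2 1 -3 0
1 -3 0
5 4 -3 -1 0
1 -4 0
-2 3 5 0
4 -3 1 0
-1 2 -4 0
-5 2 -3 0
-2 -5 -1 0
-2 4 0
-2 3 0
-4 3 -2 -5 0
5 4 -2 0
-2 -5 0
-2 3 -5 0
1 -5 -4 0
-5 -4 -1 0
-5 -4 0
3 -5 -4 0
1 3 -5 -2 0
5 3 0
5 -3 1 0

True

Suppose x1 = False.
The clause (x2) is unit, so x2 = True.
The clause (¬x5) is unit, so x5 = False.
The clause (¬x3) is unit, so x3 = False.
That conflicts with the unit clause (x3).
So every satisfying assignment has x1 = True.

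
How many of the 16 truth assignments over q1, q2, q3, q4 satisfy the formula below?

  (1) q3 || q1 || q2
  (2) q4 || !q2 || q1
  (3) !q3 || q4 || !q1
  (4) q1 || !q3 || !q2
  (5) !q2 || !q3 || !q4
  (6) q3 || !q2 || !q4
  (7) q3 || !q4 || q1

6

There are 2^4 = 16 truth assignments over (q1, q2, q3, q4).
Split on q3. With q3 = true, the clauses containing q3 are satisfied and !q3 drops from the rest; 3 of the 2^3 = 8 assignments to the other variables satisfy what remains.
With q3 = false, by the same count on the reduced clause set, 3 assignments work.
(One model: q1=F, q2=F, q3=T, q4=F.)
Total: 3 + 3 = 6.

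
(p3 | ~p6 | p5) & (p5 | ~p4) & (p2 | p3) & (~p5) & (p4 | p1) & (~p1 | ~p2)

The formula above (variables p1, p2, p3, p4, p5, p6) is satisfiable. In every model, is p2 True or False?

Suppose p2 = 1.
From the singleton clause (~p5), p5 = 0.
From the singleton clause (~p4), p4 = 0.
From the singleton clause (p1), p1 = 1.
But (~p1) is also a unit clause — contradiction.
So every satisfying assignment has p2 = False.

False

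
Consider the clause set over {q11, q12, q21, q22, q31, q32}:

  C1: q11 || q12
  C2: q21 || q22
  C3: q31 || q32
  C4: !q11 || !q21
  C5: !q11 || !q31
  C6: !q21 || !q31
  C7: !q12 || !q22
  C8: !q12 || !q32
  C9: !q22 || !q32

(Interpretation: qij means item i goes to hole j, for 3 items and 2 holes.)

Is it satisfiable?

Case q11 = true:
From the singleton clause (!q21), q21 = false.
From the singleton clause (q22), q22 = true.
From the singleton clause (!q31), q31 = false.
From the singleton clause (q32), q32 = true.
That conflicts with the unit clause (!q32).
Backtrack on q11: now try q11 = false.
From the singleton clause (q12), q12 = true.
From the singleton clause (!q22), q22 = false.
From the singleton clause (q21), q21 = true.
From the singleton clause (!q31), q31 = false.
From the singleton clause (q32), q32 = true.
That conflicts with the unit clause (!q32).
Both values of q11 lead to a conflict.
No assignment satisfies every clause.

Unsatisfiable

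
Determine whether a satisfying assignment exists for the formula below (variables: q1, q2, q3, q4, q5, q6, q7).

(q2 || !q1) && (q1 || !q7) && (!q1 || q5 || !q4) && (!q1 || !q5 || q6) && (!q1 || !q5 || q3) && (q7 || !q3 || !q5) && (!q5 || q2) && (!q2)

Yes

(!q2) alone gives q2 = false.
(!q1) alone gives q1 = false.
(!q7) alone gives q7 = false.
(!q5) alone gives q5 = false.
All clauses hold; q3, q4, q6 can take either value.
A satisfying assignment: q1 ↦ false; q2 ↦ false; q3 ↦ false; q4 ↦ true; q5 ↦ false; q6 ↦ false; q7 ↦ false.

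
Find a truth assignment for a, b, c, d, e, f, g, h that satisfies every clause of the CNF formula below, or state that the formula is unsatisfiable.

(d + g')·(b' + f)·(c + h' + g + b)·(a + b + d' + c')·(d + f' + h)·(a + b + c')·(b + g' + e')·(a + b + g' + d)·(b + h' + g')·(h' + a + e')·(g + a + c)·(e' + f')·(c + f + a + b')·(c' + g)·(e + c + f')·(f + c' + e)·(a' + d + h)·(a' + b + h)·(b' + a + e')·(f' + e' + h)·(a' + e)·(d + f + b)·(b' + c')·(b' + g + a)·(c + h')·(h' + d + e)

Branch on d: set d = 1.
Branch on b: set b = 0.
Branch on a: set a = 0.
(c') alone gives c = 0.
(g) alone gives g = 1.
(e') alone gives e = 0.
(h') alone gives h = 0.
(f') alone gives f = 0.
All clauses are satisfied.

a: 0, b: 0, c: 0, d: 1, e: 0, f: 0, g: 1, h: 0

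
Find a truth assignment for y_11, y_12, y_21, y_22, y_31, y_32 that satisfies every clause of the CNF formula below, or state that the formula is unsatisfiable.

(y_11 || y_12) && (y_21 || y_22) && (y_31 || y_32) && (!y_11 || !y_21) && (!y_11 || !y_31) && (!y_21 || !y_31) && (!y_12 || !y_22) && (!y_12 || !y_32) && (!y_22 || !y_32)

UNSATISFIABLE

Branch on y_11: set y_11 = true.
(!y_21) alone gives y_21 = false.
(y_22) alone gives y_22 = true.
(!y_31) alone gives y_31 = false.
(y_32) alone gives y_32 = true.
But (!y_32) is also a unit clause — contradiction.
Undo y_11 and try y_11 = false.
(y_12) alone gives y_12 = true.
(!y_22) alone gives y_22 = false.
(y_21) alone gives y_21 = true.
(!y_31) alone gives y_31 = false.
(y_32) alone gives y_32 = true.
But (!y_32) is also a unit clause — contradiction.
Either choice for y_11 ends in contradiction.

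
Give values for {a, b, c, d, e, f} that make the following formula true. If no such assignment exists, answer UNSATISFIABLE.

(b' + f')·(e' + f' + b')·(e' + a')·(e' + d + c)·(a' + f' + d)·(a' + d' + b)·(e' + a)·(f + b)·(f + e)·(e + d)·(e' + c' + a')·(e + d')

Try b = 0.
Unit clause (f) forces f = 1.
Try e = 0.
Unit clause (d) forces d = 1.
That conflicts with the unit clause (d').
So e must be the other value — set e = 1.
Unit clause (a') forces a = 0.
That conflicts with the unit clause (a).
Both values of e lead to a conflict.
So b must be the other value — set b = 1.
Unit clause (f') forces f = 0.
Unit clause (e) forces e = 1.
Unit clause (a') forces a = 0.
That conflicts with the unit clause (a).
Both values of b lead to a conflict.

UNSATISFIABLE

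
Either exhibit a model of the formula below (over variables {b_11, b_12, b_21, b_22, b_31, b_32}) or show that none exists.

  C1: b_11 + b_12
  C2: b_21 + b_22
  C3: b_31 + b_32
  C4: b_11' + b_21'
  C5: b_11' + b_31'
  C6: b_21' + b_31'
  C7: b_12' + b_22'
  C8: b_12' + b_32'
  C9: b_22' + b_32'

UNSATISFIABLE

Try b_11 = 1.
Unit clause (b_21') forces b_21 = 0.
Unit clause (b_22) forces b_22 = 1.
Unit clause (b_31') forces b_31 = 0.
Unit clause (b_32) forces b_32 = 1.
But (b_32') is also a unit clause — contradiction.
That branch fails; take b_11 = 0 instead.
Unit clause (b_12) forces b_12 = 1.
Unit clause (b_22') forces b_22 = 0.
Unit clause (b_21) forces b_21 = 1.
Unit clause (b_31') forces b_31 = 0.
Unit clause (b_32) forces b_32 = 1.
But (b_32') is also a unit clause — contradiction.
Neither b_11 = 1 nor b_11 = 0 works.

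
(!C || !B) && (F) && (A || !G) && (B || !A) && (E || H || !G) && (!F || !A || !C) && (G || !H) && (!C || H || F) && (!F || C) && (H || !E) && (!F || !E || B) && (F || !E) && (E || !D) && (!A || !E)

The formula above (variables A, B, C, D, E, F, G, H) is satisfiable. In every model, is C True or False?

Suppose C = false.
(F) alone gives F = true.
Now (!F) is unsatisfied and unit — conflict.
So every satisfying assignment has C = True.

True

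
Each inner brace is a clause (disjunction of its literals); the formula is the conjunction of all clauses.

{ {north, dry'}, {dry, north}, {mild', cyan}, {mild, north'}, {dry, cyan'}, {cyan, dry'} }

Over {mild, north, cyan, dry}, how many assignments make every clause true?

1

There are 2^4 = 16 truth assignments over (mild, north, cyan, dry).
Check each against the 6 clauses (columns in the order mild, north, cyan, dry):
  F F F F  ✗ fails (dry + north)
  F F F T  ✗ fails (north + dry')
  F F T F  ✗ fails (dry + north)
  F F T T  ✗ fails (north + dry')
  F T F F  ✗ fails (mild + north')
  F T F T  ✗ fails (mild + north')
  F T T F  ✗ fails (mild + north')
  F T T T  ✗ fails (mild + north')
  T F F F  ✗ fails (dry + north)
  T F F T  ✗ fails (north + dry')
  T F T F  ✗ fails (dry + north)
  T F T T  ✗ fails (north + dry')
  T T F F  ✗ fails (mild' + cyan)
  T T F T  ✗ fails (mild' + cyan)
  T T T F  ✗ fails (dry + cyan')
  T T T T  ✓ satisfies all
1 of the 16 rows is a model.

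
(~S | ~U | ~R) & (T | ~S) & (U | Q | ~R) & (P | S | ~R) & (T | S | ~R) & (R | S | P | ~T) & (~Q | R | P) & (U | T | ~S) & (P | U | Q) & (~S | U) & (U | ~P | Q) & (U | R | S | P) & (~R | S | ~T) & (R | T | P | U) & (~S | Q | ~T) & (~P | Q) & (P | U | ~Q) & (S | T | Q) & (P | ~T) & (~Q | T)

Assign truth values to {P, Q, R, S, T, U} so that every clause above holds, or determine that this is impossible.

Branch on T: set T = 1.
Unit clause (P) forces P = 1.
Unit clause (Q) forces Q = 1.
Branch on S: set S = 0.
Unit clause (~R) forces R = 0.
Every clause is now satisfied; U is unconstrained.

P=1; Q=1; R=0; S=0; T=1; U=1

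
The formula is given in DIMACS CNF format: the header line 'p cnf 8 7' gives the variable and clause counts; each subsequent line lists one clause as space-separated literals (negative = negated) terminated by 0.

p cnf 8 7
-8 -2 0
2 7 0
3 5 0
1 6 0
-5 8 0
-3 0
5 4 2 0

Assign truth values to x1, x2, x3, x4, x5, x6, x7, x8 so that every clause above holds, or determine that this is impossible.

The clause (¬x3) is unit, so x3 = False.
The clause (x5) is unit, so x5 = True.
The clause (x8) is unit, so x8 = True.
The clause (¬x2) is unit, so x2 = False.
The clause (x7) is unit, so x7 = True.
Try x1 = False.
The clause (x6) is unit, so x6 = True.
No clause remains; x4 is free.

x1=False,  x2=False,  x3=False,  x4=True,  x5=True,  x6=True,  x7=True,  x8=True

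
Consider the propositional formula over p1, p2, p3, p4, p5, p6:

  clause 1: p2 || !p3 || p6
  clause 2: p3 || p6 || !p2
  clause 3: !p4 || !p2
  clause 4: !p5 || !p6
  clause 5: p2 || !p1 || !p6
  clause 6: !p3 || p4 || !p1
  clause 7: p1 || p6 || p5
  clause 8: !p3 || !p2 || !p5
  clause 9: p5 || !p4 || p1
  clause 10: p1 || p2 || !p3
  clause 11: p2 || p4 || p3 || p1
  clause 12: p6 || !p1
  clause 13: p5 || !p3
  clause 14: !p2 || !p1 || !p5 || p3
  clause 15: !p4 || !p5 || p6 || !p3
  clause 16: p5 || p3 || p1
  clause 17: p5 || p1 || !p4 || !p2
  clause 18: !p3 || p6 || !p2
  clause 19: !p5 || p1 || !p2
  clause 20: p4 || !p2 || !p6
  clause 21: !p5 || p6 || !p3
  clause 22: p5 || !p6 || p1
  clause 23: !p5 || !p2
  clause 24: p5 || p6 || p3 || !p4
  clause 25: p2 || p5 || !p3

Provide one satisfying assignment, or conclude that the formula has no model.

Try p4 = true.
Unit clause (!p2) forces p2 = false.
Try p3 = false.
Try p5 = true.
Unit clause (!p6) forces p6 = false.
Unit clause (!p1) forces p1 = false.
Every clause now holds.

p1: false; p2: false; p3: false; p4: true; p5: true; p6: false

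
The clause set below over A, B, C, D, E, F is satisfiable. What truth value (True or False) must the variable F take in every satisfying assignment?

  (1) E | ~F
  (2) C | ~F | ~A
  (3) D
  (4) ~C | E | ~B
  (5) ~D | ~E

False

Suppose F = 1.
(E) alone gives E = 1.
(D) alone gives D = 1.
That conflicts with the unit clause (~D).
So every satisfying assignment has F = False.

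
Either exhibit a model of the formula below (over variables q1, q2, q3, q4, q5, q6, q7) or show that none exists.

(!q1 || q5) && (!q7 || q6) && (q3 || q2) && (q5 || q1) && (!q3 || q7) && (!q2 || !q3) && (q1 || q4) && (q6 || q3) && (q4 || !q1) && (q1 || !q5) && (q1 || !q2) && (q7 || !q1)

q1 ↦ true,  q2 ↦ true,  q3 ↦ false,  q4 ↦ true,  q5 ↦ true,  q6 ↦ true,  q7 ↦ true

Case q1 = true:
The clause (q5) is unit, so q5 = true.
The clause (q4) is unit, so q4 = true.
The clause (q7) is unit, so q7 = true.
The clause (q6) is unit, so q6 = true.
Case q3 = false:
The clause (q2) is unit, so q2 = true.
Every clause now holds.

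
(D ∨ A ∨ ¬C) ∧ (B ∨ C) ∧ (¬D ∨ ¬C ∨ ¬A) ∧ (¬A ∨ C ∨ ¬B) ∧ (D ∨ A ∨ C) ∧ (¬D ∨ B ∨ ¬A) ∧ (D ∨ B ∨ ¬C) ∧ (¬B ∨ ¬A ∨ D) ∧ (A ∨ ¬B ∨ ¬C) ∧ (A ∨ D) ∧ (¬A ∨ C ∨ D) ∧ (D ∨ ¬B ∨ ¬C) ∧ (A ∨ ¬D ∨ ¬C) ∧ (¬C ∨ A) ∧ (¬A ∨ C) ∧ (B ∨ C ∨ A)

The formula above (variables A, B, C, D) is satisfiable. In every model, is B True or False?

True

Suppose B = False.
From the singleton clause (C), C = True.
From the singleton clause (D), D = True.
From the singleton clause (¬A), A = False.
That conflicts with the unit clause (A).
So every satisfying assignment has B = True.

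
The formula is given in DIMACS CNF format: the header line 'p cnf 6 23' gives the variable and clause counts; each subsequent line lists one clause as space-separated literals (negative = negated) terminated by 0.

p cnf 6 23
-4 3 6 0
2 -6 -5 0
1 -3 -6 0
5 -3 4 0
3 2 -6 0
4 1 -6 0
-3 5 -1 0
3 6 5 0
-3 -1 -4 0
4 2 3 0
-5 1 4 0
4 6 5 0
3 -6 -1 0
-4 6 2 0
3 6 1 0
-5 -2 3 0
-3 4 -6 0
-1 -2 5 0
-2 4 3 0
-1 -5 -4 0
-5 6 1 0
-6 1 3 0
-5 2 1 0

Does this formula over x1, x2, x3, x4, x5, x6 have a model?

Branch on x4: set x4 = True.
Branch on x3: set x3 = True.
From the singleton clause (¬x1), x1 = False.
From the singleton clause (¬x6), x6 = False.
From the singleton clause (x2), x2 = True.
From the singleton clause (¬x5), x5 = False.
This assignment satisfies each clause.
A satisfying assignment: x1: False; x2: True; x3: True; x4: True; x5: False; x6: False.

Satisfiable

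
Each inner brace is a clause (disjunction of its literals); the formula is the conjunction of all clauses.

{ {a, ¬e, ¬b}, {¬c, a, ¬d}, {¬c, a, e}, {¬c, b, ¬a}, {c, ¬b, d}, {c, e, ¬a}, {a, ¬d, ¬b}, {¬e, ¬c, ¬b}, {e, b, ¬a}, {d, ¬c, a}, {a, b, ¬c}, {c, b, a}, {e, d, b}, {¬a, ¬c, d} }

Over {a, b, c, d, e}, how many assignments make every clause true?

4

There are 2^5 = 32 truth assignments over (a, b, c, d, e).
Split on e. With e = True, the clauses containing e are satisfied and ¬e drops from the rest; 3 of the 2^4 = 16 assignments to the other variables satisfy what remains.
With e = False, by the same count on the reduced clause set, 1 assignment works.
(One model: a=T, b=F, c=F, d=F, e=T.)
Total: 3 + 1 = 4.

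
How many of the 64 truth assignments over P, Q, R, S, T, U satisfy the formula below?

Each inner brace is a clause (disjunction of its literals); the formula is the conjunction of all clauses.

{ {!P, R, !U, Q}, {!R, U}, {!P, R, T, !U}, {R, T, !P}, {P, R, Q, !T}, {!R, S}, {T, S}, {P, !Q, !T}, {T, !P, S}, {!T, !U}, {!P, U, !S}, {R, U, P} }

8

There are 2^6 = 64 truth assignments over (P, Q, R, S, T, U).
Split on S. With S = true, the clauses containing S are satisfied and !S drops from the rest; 6 of the 2^5 = 32 assignments to the other variables satisfy what remains.
With S = false, by the same count on the reduced clause set, 2 assignments work.
(One model: P=F, Q=F, R=F, S=T, T=F, U=T.)
Total: 6 + 2 = 8.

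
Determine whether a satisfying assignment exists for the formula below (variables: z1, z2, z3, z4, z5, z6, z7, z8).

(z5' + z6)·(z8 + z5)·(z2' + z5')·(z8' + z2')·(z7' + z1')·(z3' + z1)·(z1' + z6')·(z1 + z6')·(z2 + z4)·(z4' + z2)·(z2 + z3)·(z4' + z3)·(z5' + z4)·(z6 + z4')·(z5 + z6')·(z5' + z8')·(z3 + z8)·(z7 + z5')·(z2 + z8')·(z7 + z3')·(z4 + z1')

Suppose z5 = 0.
The clause (z8) is unit, so z8 = 1.
The clause (z2') is unit, so z2 = 0.
Now (z2) is unsatisfied and unit — conflict.
Backtrack on z5: now try z5 = 1.
The clause (z6) is unit, so z6 = 1.
The clause (z2') is unit, so z2 = 0.
The clause (z1') is unit, so z1 = 0.
Now (z1) is unsatisfied and unit — conflict.
Neither z5 = 1 nor z5 = 0 works.
No assignment satisfies every clause.

No, unsatisfiable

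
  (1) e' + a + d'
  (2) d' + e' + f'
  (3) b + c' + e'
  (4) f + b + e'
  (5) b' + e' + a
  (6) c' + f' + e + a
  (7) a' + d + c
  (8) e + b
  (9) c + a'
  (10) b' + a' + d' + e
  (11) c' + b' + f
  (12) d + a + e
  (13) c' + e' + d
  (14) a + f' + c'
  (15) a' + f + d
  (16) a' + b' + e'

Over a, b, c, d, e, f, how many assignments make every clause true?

There are 2^6 = 64 truth assignments over (a, b, c, d, e, f).
Split on f. With f = 1, the clauses containing f are satisfied and f' drops from the rest; 3 of the 2^5 = 32 assignments to the other variables satisfy what remains.
With f = 0, by the same count on the reduced clause set, 1 assignment works.
Total: 3 + 1 = 4.

4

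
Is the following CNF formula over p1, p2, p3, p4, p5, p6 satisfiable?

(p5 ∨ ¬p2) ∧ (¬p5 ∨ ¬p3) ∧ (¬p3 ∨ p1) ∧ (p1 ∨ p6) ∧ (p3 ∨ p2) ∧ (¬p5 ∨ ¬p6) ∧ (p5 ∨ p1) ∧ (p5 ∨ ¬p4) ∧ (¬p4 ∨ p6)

Try p5 = False.
From the singleton clause (¬p2), p2 = False.
From the singleton clause (p3), p3 = True.
From the singleton clause (p1), p1 = True.
From the singleton clause (¬p4), p4 = False.
Every clause is now satisfied; p6 is unconstrained.
A satisfying assignment: p1=True, p2=False, p3=True, p4=False, p5=False, p6=True.

Yes, satisfiable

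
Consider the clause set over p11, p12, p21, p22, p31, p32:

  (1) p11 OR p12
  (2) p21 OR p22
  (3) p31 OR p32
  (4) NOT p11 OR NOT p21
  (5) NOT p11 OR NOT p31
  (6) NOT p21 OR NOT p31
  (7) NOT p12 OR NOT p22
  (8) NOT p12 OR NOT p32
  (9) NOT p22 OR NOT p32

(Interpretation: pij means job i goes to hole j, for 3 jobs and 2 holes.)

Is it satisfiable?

No

Case p11 = true:
(NOT p21) alone gives p21 = false.
(p22) alone gives p22 = true.
(NOT p31) alone gives p31 = false.
(p32) alone gives p32 = true.
That conflicts with the unit clause (NOT p32).
So p11 must be the other value — set p11 = false.
(p12) alone gives p12 = true.
(NOT p22) alone gives p22 = false.
(p21) alone gives p21 = true.
(NOT p31) alone gives p31 = false.
(p32) alone gives p32 = true.
That conflicts with the unit clause (NOT p32).
Either choice for p11 ends in contradiction.
No assignment satisfies every clause.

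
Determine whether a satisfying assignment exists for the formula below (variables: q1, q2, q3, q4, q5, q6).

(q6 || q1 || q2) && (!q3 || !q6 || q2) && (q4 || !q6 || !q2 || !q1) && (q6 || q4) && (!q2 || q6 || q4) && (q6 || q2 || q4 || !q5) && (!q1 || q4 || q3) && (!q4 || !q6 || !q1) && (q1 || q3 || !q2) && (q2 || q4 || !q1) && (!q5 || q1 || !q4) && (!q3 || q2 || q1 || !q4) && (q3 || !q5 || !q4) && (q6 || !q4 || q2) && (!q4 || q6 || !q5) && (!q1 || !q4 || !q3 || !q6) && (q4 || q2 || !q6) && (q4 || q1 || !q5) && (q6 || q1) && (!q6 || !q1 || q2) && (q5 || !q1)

Yes, satisfiable

Try q6 = true.
Try q3 = true.
The clause (q2) is unit, so q2 = true.
Try q4 = true.
The clause (!q1) is unit, so q1 = false.
The clause (!q5) is unit, so q5 = false.
This assignment satisfies each clause.
A satisfying assignment: q1 ↦ false; q2 ↦ true; q3 ↦ true; q4 ↦ true; q5 ↦ false; q6 ↦ true.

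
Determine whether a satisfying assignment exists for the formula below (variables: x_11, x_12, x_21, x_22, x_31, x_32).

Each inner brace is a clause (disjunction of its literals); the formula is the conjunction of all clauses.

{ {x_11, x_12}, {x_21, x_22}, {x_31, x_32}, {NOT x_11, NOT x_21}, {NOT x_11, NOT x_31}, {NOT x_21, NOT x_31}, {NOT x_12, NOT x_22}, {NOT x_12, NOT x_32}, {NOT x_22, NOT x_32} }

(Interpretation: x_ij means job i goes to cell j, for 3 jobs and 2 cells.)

Unsatisfiable

Try x_11 = true.
(NOT x_21) alone gives x_21 = false.
(x_22) alone gives x_22 = true.
(NOT x_31) alone gives x_31 = false.
(x_32) alone gives x_32 = true.
That conflicts with the unit clause (NOT x_32).
So x_11 must be the other value — set x_11 = false.
(x_12) alone gives x_12 = true.
(NOT x_22) alone gives x_22 = false.
(x_21) alone gives x_21 = true.
(NOT x_31) alone gives x_31 = false.
(x_32) alone gives x_32 = true.
That conflicts with the unit clause (NOT x_32).
Neither x_11 = true nor x_11 = false works.
No assignment satisfies every clause.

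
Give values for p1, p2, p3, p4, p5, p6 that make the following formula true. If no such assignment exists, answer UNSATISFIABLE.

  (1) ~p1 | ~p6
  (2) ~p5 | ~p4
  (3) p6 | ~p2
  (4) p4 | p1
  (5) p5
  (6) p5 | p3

(p5) alone gives p5 = 1.
(~p4) alone gives p4 = 0.
(p1) alone gives p1 = 1.
(~p6) alone gives p6 = 0.
(~p2) alone gives p2 = 0.
All clauses hold; p3 can take either value.

p1: 1, p2: 0, p3: 1, p4: 0, p5: 1, p6: 0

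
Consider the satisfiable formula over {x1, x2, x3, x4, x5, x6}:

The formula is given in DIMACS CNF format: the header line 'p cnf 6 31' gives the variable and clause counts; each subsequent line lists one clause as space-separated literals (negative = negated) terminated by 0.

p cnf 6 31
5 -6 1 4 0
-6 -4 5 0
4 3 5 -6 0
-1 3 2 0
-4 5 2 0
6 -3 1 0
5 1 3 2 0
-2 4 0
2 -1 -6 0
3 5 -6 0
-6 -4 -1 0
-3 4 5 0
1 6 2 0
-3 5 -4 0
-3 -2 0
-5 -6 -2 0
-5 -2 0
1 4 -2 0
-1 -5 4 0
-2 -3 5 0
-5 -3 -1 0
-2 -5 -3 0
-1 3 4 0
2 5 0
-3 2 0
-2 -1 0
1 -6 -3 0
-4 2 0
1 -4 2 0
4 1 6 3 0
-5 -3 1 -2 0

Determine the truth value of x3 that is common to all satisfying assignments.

Suppose x3 = True.
Unit clause (¬x2) forces x2 = False.
Now (x2) is unsatisfied and unit — conflict.
So every satisfying assignment has x3 = False.

False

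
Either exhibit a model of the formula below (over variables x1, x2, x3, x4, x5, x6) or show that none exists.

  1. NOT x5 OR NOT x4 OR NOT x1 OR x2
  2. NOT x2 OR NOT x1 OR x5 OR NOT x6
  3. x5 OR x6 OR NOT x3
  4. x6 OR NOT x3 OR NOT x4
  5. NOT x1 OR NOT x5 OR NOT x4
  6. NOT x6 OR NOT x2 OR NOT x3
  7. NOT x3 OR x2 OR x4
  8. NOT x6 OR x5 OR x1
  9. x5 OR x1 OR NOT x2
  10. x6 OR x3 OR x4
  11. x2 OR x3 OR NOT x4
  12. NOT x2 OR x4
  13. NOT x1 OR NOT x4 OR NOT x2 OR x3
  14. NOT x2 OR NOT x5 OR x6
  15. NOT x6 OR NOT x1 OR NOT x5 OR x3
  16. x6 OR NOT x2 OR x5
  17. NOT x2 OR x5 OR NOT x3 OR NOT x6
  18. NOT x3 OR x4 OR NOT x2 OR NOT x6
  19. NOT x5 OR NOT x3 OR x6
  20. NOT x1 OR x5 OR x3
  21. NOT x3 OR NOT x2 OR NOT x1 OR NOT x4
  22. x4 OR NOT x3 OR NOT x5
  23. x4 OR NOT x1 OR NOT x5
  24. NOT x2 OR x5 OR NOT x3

x1 ↦ true; x2 ↦ false; x3 ↦ true; x4 ↦ true; x5 ↦ false; x6 ↦ true

Try x2 = false.
Try x3 = true.
The clause (x4) is unit, so x4 = true.
The clause (x6) is unit, so x6 = true.
Try x5 = false.
The clause (x1) is unit, so x1 = true.
All clauses are satisfied.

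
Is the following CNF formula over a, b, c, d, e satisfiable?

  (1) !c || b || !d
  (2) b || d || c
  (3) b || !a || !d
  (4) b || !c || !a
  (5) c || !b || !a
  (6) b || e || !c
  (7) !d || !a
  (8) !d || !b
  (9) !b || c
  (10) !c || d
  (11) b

From the singleton clause (b), b = true.
From the singleton clause (!d), d = false.
From the singleton clause (c), c = true.
But (!c) is also a unit clause — contradiction.
No assignment satisfies every clause.

No, unsatisfiable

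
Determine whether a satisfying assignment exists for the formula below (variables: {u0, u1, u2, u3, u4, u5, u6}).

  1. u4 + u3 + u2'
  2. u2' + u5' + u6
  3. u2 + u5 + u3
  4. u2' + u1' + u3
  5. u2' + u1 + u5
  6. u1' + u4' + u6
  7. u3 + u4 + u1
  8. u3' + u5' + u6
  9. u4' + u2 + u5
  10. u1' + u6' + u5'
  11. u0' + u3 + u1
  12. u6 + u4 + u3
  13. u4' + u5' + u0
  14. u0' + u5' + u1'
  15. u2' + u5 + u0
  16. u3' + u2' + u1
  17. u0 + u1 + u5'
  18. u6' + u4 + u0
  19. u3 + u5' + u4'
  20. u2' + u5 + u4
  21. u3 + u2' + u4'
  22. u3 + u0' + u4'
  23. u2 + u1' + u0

Satisfiable

Case u4 = 0:
Case u3 = 1:
Case u5 = 0:
The clause (u2') is unit, so u2 = 0.
Case u6 = 0:
Case u1 = 0:
All clauses hold; u0 can take either value.
A satisfying assignment: u0=1; u1=0; u2=0; u3=1; u4=0; u5=0; u6=0.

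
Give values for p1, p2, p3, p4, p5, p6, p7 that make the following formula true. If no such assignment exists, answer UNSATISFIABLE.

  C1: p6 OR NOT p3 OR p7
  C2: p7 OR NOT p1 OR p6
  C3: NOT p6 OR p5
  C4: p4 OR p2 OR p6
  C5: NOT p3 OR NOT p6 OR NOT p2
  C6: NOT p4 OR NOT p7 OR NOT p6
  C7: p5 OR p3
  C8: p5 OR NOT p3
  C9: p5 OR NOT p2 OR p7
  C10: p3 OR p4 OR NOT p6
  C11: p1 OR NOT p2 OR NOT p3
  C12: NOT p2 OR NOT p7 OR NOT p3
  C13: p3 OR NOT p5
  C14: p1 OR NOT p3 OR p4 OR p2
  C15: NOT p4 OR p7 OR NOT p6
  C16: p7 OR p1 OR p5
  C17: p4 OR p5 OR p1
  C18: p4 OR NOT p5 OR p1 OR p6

p1 ↦ true, p2 ↦ false, p3 ↦ true, p4 ↦ true, p5 ↦ true, p6 ↦ false, p7 ↦ true

Suppose p6 = false.
Suppose p3 = true.
From the singleton clause (p7), p7 = true.
From the singleton clause (p5), p5 = true.
From the singleton clause (NOT p2), p2 = false.
From the singleton clause (p4), p4 = true.
All clauses hold; p1 can take either value.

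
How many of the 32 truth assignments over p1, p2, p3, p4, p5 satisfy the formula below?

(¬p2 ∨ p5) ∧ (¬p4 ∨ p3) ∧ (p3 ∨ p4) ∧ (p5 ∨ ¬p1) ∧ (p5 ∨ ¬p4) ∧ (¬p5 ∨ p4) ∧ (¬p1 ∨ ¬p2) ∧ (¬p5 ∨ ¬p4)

1

There are 2^5 = 32 truth assignments over (p1, p2, p3, p4, p5).
Split on p5. With p5 = True, the clauses containing p5 are satisfied and ¬p5 drops from the rest; 0 of the 2^4 = 16 assignments to the other variables satisfy what remains.
With p5 = False, by the same count on the reduced clause set, 1 assignment works.
Total: 0 + 1 = 1.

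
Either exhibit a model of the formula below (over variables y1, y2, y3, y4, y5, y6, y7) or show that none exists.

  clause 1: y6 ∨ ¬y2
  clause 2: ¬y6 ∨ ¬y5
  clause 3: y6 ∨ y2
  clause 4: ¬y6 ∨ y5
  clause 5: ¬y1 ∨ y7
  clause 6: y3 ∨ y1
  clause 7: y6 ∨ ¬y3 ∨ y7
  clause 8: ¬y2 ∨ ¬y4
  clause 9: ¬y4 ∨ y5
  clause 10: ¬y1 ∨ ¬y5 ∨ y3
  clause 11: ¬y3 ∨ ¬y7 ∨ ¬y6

Case y6 = True:
(¬y5) alone gives y5 = False.
Now (y5) is unsatisfied and unit — conflict.
Undo y6 and try y6 = False.
(¬y2) alone gives y2 = False.
Now (y2) is unsatisfied and unit — conflict.
Either choice for y6 ends in contradiction.

UNSATISFIABLE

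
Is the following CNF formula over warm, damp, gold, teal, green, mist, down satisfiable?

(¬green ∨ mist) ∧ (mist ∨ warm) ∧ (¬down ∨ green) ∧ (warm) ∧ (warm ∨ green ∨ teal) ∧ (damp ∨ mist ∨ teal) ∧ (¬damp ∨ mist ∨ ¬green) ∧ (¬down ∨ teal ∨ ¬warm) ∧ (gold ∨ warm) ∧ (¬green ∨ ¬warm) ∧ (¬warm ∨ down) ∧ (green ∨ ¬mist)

The clause (warm) is unit, so warm = True.
The clause (¬green) is unit, so green = False.
The clause (¬down) is unit, so down = False.
That conflicts with the unit clause (down).
No assignment satisfies every clause.

Unsatisfiable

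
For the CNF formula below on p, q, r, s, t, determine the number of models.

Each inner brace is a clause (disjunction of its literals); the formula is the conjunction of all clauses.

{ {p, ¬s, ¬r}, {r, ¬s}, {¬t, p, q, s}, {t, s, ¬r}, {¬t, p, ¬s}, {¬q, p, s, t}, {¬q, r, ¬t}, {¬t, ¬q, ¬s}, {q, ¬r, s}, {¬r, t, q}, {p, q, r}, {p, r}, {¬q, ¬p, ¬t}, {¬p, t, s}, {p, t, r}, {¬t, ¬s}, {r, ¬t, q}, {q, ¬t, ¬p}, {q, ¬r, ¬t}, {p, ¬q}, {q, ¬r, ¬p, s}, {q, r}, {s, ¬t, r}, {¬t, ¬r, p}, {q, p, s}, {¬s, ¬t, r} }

1

There are 2^5 = 32 truth assignments over (p, q, r, s, t).
Split on r. With r = True, the clauses containing r are satisfied and ¬r drops from the rest; 1 of the 2^4 = 16 assignments to the other variables satisfy what remains.
With r = False, by the same count on the reduced clause set, 0 assignments work.
(One model: p=T, q=T, r=T, s=T, t=F.)
Total: 1 + 0 = 1.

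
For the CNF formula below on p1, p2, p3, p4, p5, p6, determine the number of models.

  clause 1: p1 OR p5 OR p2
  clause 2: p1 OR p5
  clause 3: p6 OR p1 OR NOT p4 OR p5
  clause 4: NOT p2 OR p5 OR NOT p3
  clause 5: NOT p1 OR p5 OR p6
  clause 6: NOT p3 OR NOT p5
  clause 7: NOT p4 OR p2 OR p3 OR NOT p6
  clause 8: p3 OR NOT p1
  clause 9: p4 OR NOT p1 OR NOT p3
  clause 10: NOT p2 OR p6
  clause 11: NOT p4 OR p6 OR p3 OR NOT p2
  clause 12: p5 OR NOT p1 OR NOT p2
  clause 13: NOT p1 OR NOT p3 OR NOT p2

There are 2^6 = 64 truth assignments over (p1, p2, p3, p4, p5, p6).
Split on p4. With p4 = true, the clauses containing p4 are satisfied and NOT p4 drops from the rest; 3 of the 2^5 = 32 assignments to the other variables satisfy what remains.
With p4 = false, by the same count on the reduced clause set, 3 assignments work.
(One model: p1=F, p2=F, p3=F, p4=F, p5=T, p6=F.)
Total: 3 + 3 = 6.

6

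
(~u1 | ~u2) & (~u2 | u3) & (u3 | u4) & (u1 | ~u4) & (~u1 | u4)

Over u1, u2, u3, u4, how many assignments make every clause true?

4

There are 2^4 = 16 truth assignments over (u1, u2, u3, u4).
Check each against the 5 clauses (columns in the order u1, u2, u3, u4):
  F F F F  ✗ fails (u3 | u4)
  F F F T  ✗ fails (u1 | ~u4)
  F F T F  ✓ satisfies all
  F F T T  ✗ fails (u1 | ~u4)
  F T F F  ✗ fails (~u2 | u3)
  F T F T  ✗ fails (~u2 | u3)
  F T T F  ✓ satisfies all
  F T T T  ✗ fails (u1 | ~u4)
  T F F F  ✗ fails (u3 | u4)
  T F F T  ✓ satisfies all
  T F T F  ✗ fails (~u1 | u4)
  T F T T  ✓ satisfies all
  T T F F  ✗ fails (~u1 | ~u2)
  T T F T  ✗ fails (~u1 | ~u2)
  T T T F  ✗ fails (~u1 | ~u2)
  T T T T  ✗ fails (~u1 | ~u2)
4 of the 16 rows are models.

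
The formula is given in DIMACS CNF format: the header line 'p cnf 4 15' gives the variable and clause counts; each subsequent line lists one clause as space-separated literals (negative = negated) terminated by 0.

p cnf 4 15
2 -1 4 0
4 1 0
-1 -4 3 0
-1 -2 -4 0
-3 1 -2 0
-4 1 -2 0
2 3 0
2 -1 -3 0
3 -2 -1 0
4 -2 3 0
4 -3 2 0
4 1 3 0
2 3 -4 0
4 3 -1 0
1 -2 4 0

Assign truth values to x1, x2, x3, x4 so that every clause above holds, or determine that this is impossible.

Branch on x4: set x4 = False.
Unit clause (x1) forces x1 = True.
Unit clause (x2) forces x2 = True.
Unit clause (x3) forces x3 = True.
All clauses are satisfied.

x1: True; x2: True; x3: True; x4: False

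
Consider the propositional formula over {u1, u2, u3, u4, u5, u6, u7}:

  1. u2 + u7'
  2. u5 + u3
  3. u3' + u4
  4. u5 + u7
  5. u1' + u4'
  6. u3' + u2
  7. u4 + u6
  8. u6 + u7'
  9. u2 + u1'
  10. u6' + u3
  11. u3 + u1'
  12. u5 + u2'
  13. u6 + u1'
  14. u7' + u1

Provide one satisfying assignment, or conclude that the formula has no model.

u1 ↦ 0; u2 ↦ 1; u3 ↦ 1; u4 ↦ 1; u5 ↦ 1; u6 ↦ 0; u7 ↦ 0

Branch on u2: set u2 = 1.
(u5) alone gives u5 = 1.
Branch on u3: set u3 = 1.
(u4) alone gives u4 = 1.
(u1') alone gives u1 = 0.
(u7') alone gives u7 = 0.
All clauses hold; u6 can take either value.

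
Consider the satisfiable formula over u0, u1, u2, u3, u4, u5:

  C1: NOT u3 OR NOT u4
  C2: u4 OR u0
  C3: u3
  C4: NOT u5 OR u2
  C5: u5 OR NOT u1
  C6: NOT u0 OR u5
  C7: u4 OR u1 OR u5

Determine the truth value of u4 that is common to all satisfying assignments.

False

Suppose u4 = true.
The clause (NOT u3) is unit, so u3 = false.
Now (u3) is unsatisfied and unit — conflict.
So every satisfying assignment has u4 = False.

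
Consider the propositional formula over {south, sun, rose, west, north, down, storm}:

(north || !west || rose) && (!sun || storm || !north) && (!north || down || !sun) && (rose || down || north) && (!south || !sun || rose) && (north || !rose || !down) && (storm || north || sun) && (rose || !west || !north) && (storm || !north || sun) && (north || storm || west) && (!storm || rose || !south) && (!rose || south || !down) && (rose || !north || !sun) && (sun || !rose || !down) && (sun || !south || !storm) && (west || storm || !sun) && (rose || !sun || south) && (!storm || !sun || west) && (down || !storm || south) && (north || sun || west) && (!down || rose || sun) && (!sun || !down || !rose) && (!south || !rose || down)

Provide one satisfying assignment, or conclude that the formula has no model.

south=false; sun=true; rose=true; west=true; north=false; down=false; storm=false

Case north = false:
Case west = true:
From the singleton clause (rose), rose = true.
From the singleton clause (!down), down = false.
From the singleton clause (!south), south = false.
From the singleton clause (!storm), storm = false.
From the singleton clause (sun), sun = true.
This assignment satisfies each clause.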